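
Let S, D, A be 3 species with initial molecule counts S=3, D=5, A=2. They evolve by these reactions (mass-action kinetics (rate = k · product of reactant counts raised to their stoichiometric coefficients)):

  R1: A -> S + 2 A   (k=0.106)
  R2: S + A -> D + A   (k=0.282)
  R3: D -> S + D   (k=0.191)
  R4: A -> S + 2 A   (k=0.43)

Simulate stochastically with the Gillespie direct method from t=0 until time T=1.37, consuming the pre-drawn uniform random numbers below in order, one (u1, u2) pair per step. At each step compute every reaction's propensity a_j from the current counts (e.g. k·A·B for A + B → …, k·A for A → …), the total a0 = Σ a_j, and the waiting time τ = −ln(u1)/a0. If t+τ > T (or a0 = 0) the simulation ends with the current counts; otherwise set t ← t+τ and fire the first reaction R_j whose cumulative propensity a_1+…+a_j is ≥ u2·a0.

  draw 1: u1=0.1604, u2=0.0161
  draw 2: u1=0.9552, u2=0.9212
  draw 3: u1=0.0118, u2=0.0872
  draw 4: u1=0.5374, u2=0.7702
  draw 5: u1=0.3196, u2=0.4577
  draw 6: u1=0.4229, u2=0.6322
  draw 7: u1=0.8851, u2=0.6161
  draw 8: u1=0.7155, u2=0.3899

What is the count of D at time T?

D at T = 8

t=0.000: S=3 D=5 A=2
Draw 1: a1=0.212, a2=1.692, a3=0.955, a4=0.860, a0=3.719; τ=−ln(0.1604)/3.719=0.492 → t=0.492; u2·a0=0.0161·3.719=0.060 ≤ a1=0.212 → R1 fires; S=4 D=5 A=3
Draw 2: a1=0.318, a2=3.384, a3=0.955, a4=1.290, a0=5.947; τ=−ln(0.9552)/5.947=0.008 → t=0.500; u2·a0=0.9212·5.947=5.478; a1+…+a3=4.657 < 5.478 ≤ a1+…+a4=5.947 → R4 fires; S=5 D=5 A=4
Draw 3: a1=0.424, a2=5.640, a3=0.955, a4=1.720, a0=8.739; τ=−ln(0.0118)/8.739=0.508 → t=1.008; u2·a0=0.0872·8.739=0.762; a1=0.424 < 0.762 ≤ a1+a2=6.064 → R2 fires; S=4 D=6 A=4
Draw 4: a1=0.424, a2=4.512, a3=1.146, a4=1.720, a0=7.802; τ=−ln(0.5374)/7.802=0.080 → t=1.087; u2·a0=0.7702·7.802=6.009; a1+a2=4.936 < 6.009 ≤ a1+…+a3=6.082 → R3 fires; S=5 D=6 A=4
Draw 5: a1=0.424, a2=5.640, a3=1.146, a4=1.720, a0=8.930; τ=−ln(0.3196)/8.930=0.128 → t=1.215; u2·a0=0.4577·8.930=4.087; a1=0.424 < 4.087 ≤ a1+a2=6.064 → R2 fires; S=4 D=7 A=4
Draw 6: a1=0.424, a2=4.512, a3=1.337, a4=1.720, a0=7.993; τ=−ln(0.4229)/7.993=0.108 → t=1.323; u2·a0=0.6322·7.993=5.053; a1+a2=4.936 < 5.053 ≤ a1+…+a3=6.273 → R3 fires; S=5 D=7 A=4
Draw 7: a1=0.424, a2=5.640, a3=1.337, a4=1.720, a0=9.121; τ=−ln(0.8851)/9.121=0.013 → t=1.336; u2·a0=0.6161·9.121=5.619; a1=0.424 < 5.619 ≤ a1+a2=6.064 → R2 fires; S=4 D=8 A=4
Draw 8: a1=0.424, a2=4.512, a3=1.528, a4=1.720, a0=8.184; τ=−ln(0.7155)/8.184=0.041 → t=1.377 > T=1.37: stop.
Read off D at T=1.37: 8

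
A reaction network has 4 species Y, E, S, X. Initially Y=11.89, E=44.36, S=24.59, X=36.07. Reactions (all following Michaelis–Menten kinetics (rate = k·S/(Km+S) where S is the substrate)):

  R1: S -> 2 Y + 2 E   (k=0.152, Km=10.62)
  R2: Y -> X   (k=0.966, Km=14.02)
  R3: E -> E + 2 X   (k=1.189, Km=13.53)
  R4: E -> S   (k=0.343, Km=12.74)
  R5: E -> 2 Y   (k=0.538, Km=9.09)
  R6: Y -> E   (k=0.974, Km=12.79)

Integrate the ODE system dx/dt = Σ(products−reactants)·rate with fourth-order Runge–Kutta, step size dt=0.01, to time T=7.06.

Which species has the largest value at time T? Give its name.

Dominant species at T: X

RK4 with dt=0.01: 706 steps to T=7.06. Trajectory (selected grid times):
t=0.00: Y=11.89 E=44.36 S=24.59 X=36.07
t=0.78: Y=12.04 E=44.34 S=24.71 X=37.84
t=1.57: Y=12.18 E=44.32 S=24.84 X=39.63
t=2.35: Y=12.32 E=44.30 S=24.97 X=41.40
t=3.14: Y=12.46 E=44.28 S=25.09 X=43.20
t=3.92: Y=12.59 E=44.27 S=25.22 X=44.98
t=4.71: Y=12.72 E=44.26 S=25.34 X=46.78
t=5.49: Y=12.85 E=44.25 S=25.47 X=48.56
t=6.28: Y=12.97 E=44.24 S=25.59 X=50.36
t=7.06: Y=13.09 E=44.24 S=25.72 X=52.15
At T=7.06: Y=13.09 E=44.24 S=25.72 X=52.15; the largest is X.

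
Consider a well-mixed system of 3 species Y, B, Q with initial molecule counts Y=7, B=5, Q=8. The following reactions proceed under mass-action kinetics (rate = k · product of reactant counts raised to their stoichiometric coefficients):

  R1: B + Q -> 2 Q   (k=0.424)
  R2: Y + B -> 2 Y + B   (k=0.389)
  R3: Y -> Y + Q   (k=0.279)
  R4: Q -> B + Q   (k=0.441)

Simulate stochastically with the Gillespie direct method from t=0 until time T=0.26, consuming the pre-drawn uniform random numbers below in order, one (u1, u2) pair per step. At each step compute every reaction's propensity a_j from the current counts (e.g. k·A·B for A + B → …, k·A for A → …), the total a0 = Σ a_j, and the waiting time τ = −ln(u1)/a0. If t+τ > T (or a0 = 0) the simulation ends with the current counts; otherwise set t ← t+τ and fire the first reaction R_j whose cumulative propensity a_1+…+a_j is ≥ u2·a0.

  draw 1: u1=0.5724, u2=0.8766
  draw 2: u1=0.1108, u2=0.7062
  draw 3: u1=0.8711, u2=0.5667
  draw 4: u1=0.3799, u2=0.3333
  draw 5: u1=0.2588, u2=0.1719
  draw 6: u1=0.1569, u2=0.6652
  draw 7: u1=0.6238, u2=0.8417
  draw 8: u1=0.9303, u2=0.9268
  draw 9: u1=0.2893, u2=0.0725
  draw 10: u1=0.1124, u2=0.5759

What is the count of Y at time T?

Y at T = 10

t=0.000: Y=7 B=5 Q=8
Draw 1: a1=16.960, a2=13.615, a3=1.953, a4=3.528, a0=36.056; τ=−ln(0.5724)/36.056=0.015 → t=0.015; u2·a0=0.8766·36.056=31.607; a1+a2=30.575 < 31.607 ≤ a1+…+a3=32.528 → R3 fires; Y=7 B=5 Q=9
Draw 2: a1=19.080, a2=13.615, a3=1.953, a4=3.969, a0=38.617; τ=−ln(0.1108)/38.617=0.057 → t=0.072; u2·a0=0.7062·38.617=27.271; a1=19.080 < 27.271 ≤ a1+a2=32.695 → R2 fires; Y=8 B=5 Q=9
Draw 3: a1=19.080, a2=15.560, a3=2.232, a4=3.969, a0=40.841; τ=−ln(0.8711)/40.841=0.003 → t=0.076; u2·a0=0.5667·40.841=23.145; a1=19.080 < 23.145 ≤ a1+a2=34.640 → R2 fires; Y=9 B=5 Q=9
Draw 4: a1=19.080, a2=17.505, a3=2.511, a4=3.969, a0=43.065; τ=−ln(0.3799)/43.065=0.022 → t=0.098; u2·a0=0.3333·43.065=14.354 ≤ a1=19.080 → R1 fires; Y=9 B=4 Q=10
Draw 5: a1=16.960, a2=14.004, a3=2.511, a4=4.410, a0=37.885; τ=−ln(0.2588)/37.885=0.036 → t=0.134; u2·a0=0.1719·37.885=6.512 ≤ a1=16.960 → R1 fires; Y=9 B=3 Q=11
Draw 6: a1=13.992, a2=10.503, a3=2.511, a4=4.851, a0=31.857; τ=−ln(0.1569)/31.857=0.058 → t=0.192; u2·a0=0.6652·31.857=21.191; a1=13.992 < 21.191 ≤ a1+a2=24.495 → R2 fires; Y=10 B=3 Q=11
Draw 7: a1=13.992, a2=11.670, a3=2.790, a4=4.851, a0=33.303; τ=−ln(0.6238)/33.303=0.014 → t=0.206; u2·a0=0.8417·33.303=28.031; a1+a2=25.662 < 28.031 ≤ a1+…+a3=28.452 → R3 fires; Y=10 B=3 Q=12
Draw 8: a1=15.264, a2=11.670, a3=2.790, a4=5.292, a0=35.016; τ=−ln(0.9303)/35.016=0.002 → t=0.208; u2·a0=0.9268·35.016=32.453; a1+…+a3=29.724 < 32.453 ≤ a1+…+a4=35.016 → R4 fires; Y=10 B=4 Q=12
Draw 9: a1=20.352, a2=15.560, a3=2.790, a4=5.292, a0=43.994; τ=−ln(0.2893)/43.994=0.028 → t=0.237; u2·a0=0.0725·43.994=3.190 ≤ a1=20.352 → R1 fires; Y=10 B=3 Q=13
Draw 10: a1=16.536, a2=11.670, a3=2.790, a4=5.733, a0=36.729; τ=−ln(0.1124)/36.729=0.060 → t=0.296 > T=0.26: stop.
Read off Y at T=0.26: 10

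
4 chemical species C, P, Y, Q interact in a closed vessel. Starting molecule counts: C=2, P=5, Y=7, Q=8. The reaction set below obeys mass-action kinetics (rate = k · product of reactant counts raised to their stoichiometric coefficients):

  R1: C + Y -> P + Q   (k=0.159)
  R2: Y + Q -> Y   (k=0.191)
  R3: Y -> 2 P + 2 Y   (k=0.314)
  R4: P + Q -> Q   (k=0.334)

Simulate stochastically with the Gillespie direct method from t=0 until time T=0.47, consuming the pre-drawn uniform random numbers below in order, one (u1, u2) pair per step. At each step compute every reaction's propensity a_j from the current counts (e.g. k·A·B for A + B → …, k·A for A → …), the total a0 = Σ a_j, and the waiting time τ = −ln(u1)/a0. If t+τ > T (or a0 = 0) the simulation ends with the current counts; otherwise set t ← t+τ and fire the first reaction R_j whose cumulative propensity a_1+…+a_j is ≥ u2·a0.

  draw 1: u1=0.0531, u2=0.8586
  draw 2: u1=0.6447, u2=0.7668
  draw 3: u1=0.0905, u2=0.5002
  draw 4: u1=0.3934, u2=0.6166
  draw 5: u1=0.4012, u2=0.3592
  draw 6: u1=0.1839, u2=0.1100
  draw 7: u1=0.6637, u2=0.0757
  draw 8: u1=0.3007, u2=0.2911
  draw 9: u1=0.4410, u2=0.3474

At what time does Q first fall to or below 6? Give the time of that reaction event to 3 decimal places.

t=0.000: C=2 P=5 Y=7 Q=8
Draw 1: a1=2.226, a2=10.696, a3=2.198, a4=13.360, a0=28.480; τ=−ln(0.0531)/28.480=0.103 → t=0.103; u2·a0=0.8586·28.480=24.453; a1+…+a3=15.120 < 24.453 ≤ a1+…+a4=28.480 → R4 fires; C=2 P=4 Y=7 Q=8
Draw 2: a1=2.226, a2=10.696, a3=2.198, a4=10.688, a0=25.808; τ=−ln(0.6447)/25.808=0.017 → t=0.120; u2·a0=0.7668·25.808=19.790; a1+…+a3=15.120 < 19.790 ≤ a1+…+a4=25.808 → R4 fires; C=2 P=3 Y=7 Q=8
Draw 3: a1=2.226, a2=10.696, a3=2.198, a4=8.016, a0=23.136; τ=−ln(0.0905)/23.136=0.104 → t=0.224; u2·a0=0.5002·23.136=11.573; a1=2.226 < 11.573 ≤ a1+a2=12.922 → R2 fires; C=2 P=3 Y=7 Q=7
Draw 4: a1=2.226, a2=9.359, a3=2.198, a4=7.014, a0=20.797; τ=−ln(0.3934)/20.797=0.045 → t=0.269; u2·a0=0.6166·20.797=12.823; a1+a2=11.585 < 12.823 ≤ a1+…+a3=13.783 → R3 fires; C=2 P=5 Y=8 Q=7
Draw 5: a1=2.544, a2=10.696, a3=2.512, a4=11.690, a0=27.442; τ=−ln(0.4012)/27.442=0.033 → t=0.302; u2·a0=0.3592·27.442=9.857; a1=2.544 < 9.857 ≤ a1+a2=13.240 → R2 fires; C=2 P=5 Y=8 Q=6
Draw 6: a1=2.544, a2=9.168, a3=2.512, a4=10.020, a0=24.244; τ=−ln(0.1839)/24.244=0.070 → t=0.372; u2·a0=0.1100·24.244=2.667; a1=2.544 < 2.667 ≤ a1+a2=11.712 → R2 fires; C=2 P=5 Y=8 Q=5
Draw 7: a1=2.544, a2=7.640, a3=2.512, a4=8.350, a0=21.046; τ=−ln(0.6637)/21.046=0.019 → t=0.391; u2·a0=0.0757·21.046=1.593 ≤ a1=2.544 → R1 fires; C=1 P=6 Y=7 Q=6
Draw 8: a1=1.113, a2=8.022, a3=2.198, a4=12.024, a0=23.357; τ=−ln(0.3007)/23.357=0.051 → t=0.443; u2·a0=0.2911·23.357=6.799; a1=1.113 < 6.799 ≤ a1+a2=9.135 → R2 fires; C=1 P=6 Y=7 Q=5
Draw 9: a1=1.113, a2=6.685, a3=2.198, a4=10.020, a0=20.016; τ=−ln(0.4410)/20.016=0.041 → t=0.484 > T=0.47: stop.
Q first becomes ≤ 6 when it reaches 6 at the event at t=0.302.

Threshold first reached at t = 0.302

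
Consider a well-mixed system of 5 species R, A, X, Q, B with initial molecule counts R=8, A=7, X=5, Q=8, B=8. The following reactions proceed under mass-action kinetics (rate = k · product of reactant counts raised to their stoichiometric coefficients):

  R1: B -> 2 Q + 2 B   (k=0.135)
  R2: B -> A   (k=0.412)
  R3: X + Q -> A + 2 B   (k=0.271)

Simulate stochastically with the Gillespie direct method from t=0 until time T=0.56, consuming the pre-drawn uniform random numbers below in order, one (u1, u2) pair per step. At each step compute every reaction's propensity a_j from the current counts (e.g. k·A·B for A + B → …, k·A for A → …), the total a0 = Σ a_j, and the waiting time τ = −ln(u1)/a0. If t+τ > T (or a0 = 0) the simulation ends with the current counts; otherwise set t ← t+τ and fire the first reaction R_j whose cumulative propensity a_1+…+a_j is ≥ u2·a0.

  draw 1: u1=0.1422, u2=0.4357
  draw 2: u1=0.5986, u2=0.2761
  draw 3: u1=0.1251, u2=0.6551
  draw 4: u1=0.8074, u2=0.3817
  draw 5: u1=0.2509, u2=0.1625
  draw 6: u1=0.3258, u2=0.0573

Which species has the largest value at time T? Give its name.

Dominant species at T: A

t=0.000: R=8 A=7 X=5 Q=8 B=8
Draw 1: a1=1.080, a2=3.296, a3=10.840, a0=15.216; τ=−ln(0.1422)/15.216=0.128 → t=0.128; u2·a0=0.4357·15.216=6.630; a1+a2=4.376 < 6.630 ≤ a1+…+a3=15.216 → R3 fires; R=8 A=8 X=4 Q=7 B=10
Draw 2: a1=1.350, a2=4.120, a3=7.588, a0=13.058; τ=−ln(0.5986)/13.058=0.039 → t=0.167; u2·a0=0.2761·13.058=3.605; a1=1.350 < 3.605 ≤ a1+a2=5.470 → R2 fires; R=8 A=9 X=4 Q=7 B=9
Draw 3: a1=1.215, a2=3.708, a3=7.588, a0=12.511; τ=−ln(0.1251)/12.511=0.166 → t=0.334; u2·a0=0.6551·12.511=8.196; a1+a2=4.923 < 8.196 ≤ a1+…+a3=12.511 → R3 fires; R=8 A=10 X=3 Q=6 B=11
Draw 4: a1=1.485, a2=4.532, a3=4.878, a0=10.895; τ=−ln(0.8074)/10.895=0.020 → t=0.353; u2·a0=0.3817·10.895=4.159; a1=1.485 < 4.159 ≤ a1+a2=6.017 → R2 fires; R=8 A=11 X=3 Q=6 B=10
Draw 5: a1=1.350, a2=4.120, a3=4.878, a0=10.348; τ=−ln(0.2509)/10.348=0.134 → t=0.487; u2·a0=0.1625·10.348=1.682; a1=1.350 < 1.682 ≤ a1+a2=5.470 → R2 fires; R=8 A=12 X=3 Q=6 B=9
Draw 6: a1=1.215, a2=3.708, a3=4.878, a0=9.801; τ=−ln(0.3258)/9.801=0.114 → t=0.601 > T=0.56: stop.
At T=0.56: R=8 A=12 X=3 Q=6 B=9; the largest is A.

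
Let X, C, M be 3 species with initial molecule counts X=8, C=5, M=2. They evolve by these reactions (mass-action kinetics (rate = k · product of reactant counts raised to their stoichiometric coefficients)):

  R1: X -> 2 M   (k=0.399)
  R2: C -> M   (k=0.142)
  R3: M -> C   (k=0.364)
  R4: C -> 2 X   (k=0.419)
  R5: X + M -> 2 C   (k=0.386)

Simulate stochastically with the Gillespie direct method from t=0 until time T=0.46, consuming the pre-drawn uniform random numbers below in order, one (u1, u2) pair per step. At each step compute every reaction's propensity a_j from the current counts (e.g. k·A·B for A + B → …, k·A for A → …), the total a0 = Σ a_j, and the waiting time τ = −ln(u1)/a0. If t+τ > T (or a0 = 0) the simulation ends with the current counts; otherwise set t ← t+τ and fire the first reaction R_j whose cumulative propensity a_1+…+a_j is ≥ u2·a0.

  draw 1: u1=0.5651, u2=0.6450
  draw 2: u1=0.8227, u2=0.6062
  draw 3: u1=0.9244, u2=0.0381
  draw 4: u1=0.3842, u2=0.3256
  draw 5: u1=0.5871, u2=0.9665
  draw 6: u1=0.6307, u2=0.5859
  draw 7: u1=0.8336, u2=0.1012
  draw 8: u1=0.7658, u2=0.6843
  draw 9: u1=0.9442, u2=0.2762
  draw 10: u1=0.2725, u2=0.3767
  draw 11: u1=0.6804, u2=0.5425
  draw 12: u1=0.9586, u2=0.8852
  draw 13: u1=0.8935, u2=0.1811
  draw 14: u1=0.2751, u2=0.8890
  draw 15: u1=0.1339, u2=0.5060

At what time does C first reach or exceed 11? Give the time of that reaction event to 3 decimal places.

Threshold first reached at t = 0.217

t=0.000: X=8 C=5 M=2
Draw 1: a1=3.192, a2=0.710, a3=0.728, a4=2.095, a5=6.176, a0=12.901; τ=−ln(0.5651)/12.901=0.044 → t=0.044; u2·a0=0.6450·12.901=8.321; a1+…+a4=6.725 < 8.321 ≤ a1+…+a5=12.901 → R5 fires; X=7 C=7 M=1
Draw 2: a1=2.793, a2=0.994, a3=0.364, a4=2.933, a5=2.702, a0=9.786; τ=−ln(0.8227)/9.786=0.020 → t=0.064; u2·a0=0.6062·9.786=5.932; a1+…+a3=4.151 < 5.932 ≤ a1+…+a4=7.084 → R4 fires; X=9 C=6 M=1
Draw 3: a1=3.591, a2=0.852, a3=0.364, a4=2.514, a5=3.474, a0=10.795; τ=−ln(0.9244)/10.795=0.007 → t=0.071; u2·a0=0.0381·10.795=0.411 ≤ a1=3.591 → R1 fires; X=8 C=6 M=3
Draw 4: a1=3.192, a2=0.852, a3=1.092, a4=2.514, a5=9.264, a0=16.914; τ=−ln(0.3842)/16.914=0.057 → t=0.128; u2·a0=0.3256·16.914=5.507; a1+…+a3=5.136 < 5.507 ≤ a1+…+a4=7.650 → R4 fires; X=10 C=5 M=3
Draw 5: a1=3.990, a2=0.710, a3=1.092, a4=2.095, a5=11.580, a0=19.467; τ=−ln(0.5871)/19.467=0.027 → t=0.155; u2·a0=0.9665·19.467=18.815; a1+…+a4=7.887 < 18.815 ≤ a1+…+a5=19.467 → R5 fires; X=9 C=7 M=2
Draw 6: a1=3.591, a2=0.994, a3=0.728, a4=2.933, a5=6.948, a0=15.194; τ=−ln(0.6307)/15.194=0.030 → t=0.186; u2·a0=0.5859·15.194=8.902; a1+…+a4=8.246 < 8.902 ≤ a1+…+a5=15.194 → R5 fires; X=8 C=9 M=1
Draw 7: a1=3.192, a2=1.278, a3=0.364, a4=3.771, a5=3.088, a0=11.693; τ=−ln(0.8336)/11.693=0.016 → t=0.201; u2·a0=0.1012·11.693=1.183 ≤ a1=3.192 → R1 fires; X=7 C=9 M=3
Draw 8: a1=2.793, a2=1.278, a3=1.092, a4=3.771, a5=8.106, a0=17.040; τ=−ln(0.7658)/17.040=0.016 → t=0.217; u2·a0=0.6843·17.040=11.660; a1+…+a4=8.934 < 11.660 ≤ a1+…+a5=17.040 → R5 fires; X=6 C=11 M=2
Draw 9: a1=2.394, a2=1.562, a3=0.728, a4=4.609, a5=4.632, a0=13.925; τ=−ln(0.9442)/13.925=0.004 → t=0.221; u2·a0=0.2762·13.925=3.846; a1=2.394 < 3.846 ≤ a1+a2=3.956 → R2 fires; X=6 C=10 M=3
Draw 10: a1=2.394, a2=1.420, a3=1.092, a4=4.190, a5=6.948, a0=16.044; τ=−ln(0.2725)/16.044=0.081 → t=0.302; u2·a0=0.3767·16.044=6.044; a1+…+a3=4.906 < 6.044 ≤ a1+…+a4=9.096 → R4 fires; X=8 C=9 M=3
Draw 11: a1=3.192, a2=1.278, a3=1.092, a4=3.771, a5=9.264, a0=18.597; τ=−ln(0.6804)/18.597=0.021 → t=0.323; u2·a0=0.5425·18.597=10.089; a1+…+a4=9.333 < 10.089 ≤ a1+…+a5=18.597 → R5 fires; X=7 C=11 M=2
Draw 12: a1=2.793, a2=1.562, a3=0.728, a4=4.609, a5=5.404, a0=15.096; τ=−ln(0.9586)/15.096=0.003 → t=0.326; u2·a0=0.8852·15.096=13.363; a1+…+a4=9.692 < 13.363 ≤ a1+…+a5=15.096 → R5 fires; X=6 C=13 M=1
Draw 13: a1=2.394, a2=1.846, a3=0.364, a4=5.447, a5=2.316, a0=12.367; τ=−ln(0.8935)/12.367=0.009 → t=0.335; u2·a0=0.1811·12.367=2.240 ≤ a1=2.394 → R1 fires; X=5 C=13 M=3
Draw 14: a1=1.995, a2=1.846, a3=1.092, a4=5.447, a5=5.790, a0=16.170; τ=−ln(0.2751)/16.170=0.080 → t=0.415; u2·a0=0.8890·16.170=14.375; a1+…+a4=10.380 < 14.375 ≤ a1+…+a5=16.170 → R5 fires; X=4 C=15 M=2
Draw 15: a1=1.596, a2=2.130, a3=0.728, a4=6.285, a5=3.088, a0=13.827; τ=−ln(0.1339)/13.827=0.145 → t=0.560 > T=0.46: stop.
C first becomes ≥ 11 when it reaches 11 at the event at t=0.217.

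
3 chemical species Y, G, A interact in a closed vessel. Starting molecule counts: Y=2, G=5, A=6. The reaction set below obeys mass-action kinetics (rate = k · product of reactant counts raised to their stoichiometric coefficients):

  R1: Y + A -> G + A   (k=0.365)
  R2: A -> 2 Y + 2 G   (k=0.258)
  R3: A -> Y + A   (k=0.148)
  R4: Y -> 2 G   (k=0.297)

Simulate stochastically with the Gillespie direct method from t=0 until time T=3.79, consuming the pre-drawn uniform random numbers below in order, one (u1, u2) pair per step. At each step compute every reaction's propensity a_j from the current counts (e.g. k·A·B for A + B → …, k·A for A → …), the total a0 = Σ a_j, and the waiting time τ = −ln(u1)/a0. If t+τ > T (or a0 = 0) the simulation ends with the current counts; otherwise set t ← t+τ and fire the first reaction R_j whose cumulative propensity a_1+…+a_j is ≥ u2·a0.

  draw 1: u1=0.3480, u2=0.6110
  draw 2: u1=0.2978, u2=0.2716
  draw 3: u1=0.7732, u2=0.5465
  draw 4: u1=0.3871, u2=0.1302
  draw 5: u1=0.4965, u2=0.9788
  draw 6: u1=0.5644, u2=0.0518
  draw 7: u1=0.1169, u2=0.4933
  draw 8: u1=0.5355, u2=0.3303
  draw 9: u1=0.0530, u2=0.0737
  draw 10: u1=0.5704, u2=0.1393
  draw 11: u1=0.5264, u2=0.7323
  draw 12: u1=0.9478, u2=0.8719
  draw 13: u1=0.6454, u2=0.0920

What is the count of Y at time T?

t=0.000: Y=2 G=5 A=6
Draw 1: a1=4.380, a2=1.548, a3=0.888, a4=0.594, a0=7.410; τ=−ln(0.3480)/7.410=0.142 → t=0.142; u2·a0=0.6110·7.410=4.528; a1=4.380 < 4.528 ≤ a1+a2=5.928 → R2 fires; Y=4 G=7 A=5
Draw 2: a1=7.300, a2=1.290, a3=0.740, a4=1.188, a0=10.518; τ=−ln(0.2978)/10.518=0.115 → t=0.258; u2·a0=0.2716·10.518=2.857 ≤ a1=7.300 → R1 fires; Y=3 G=8 A=5
Draw 3: a1=5.475, a2=1.290, a3=0.740, a4=0.891, a0=8.396; τ=−ln(0.7732)/8.396=0.031 → t=0.288; u2·a0=0.5465·8.396=4.588 ≤ a1=5.475 → R1 fires; Y=2 G=9 A=5
Draw 4: a1=3.650, a2=1.290, a3=0.740, a4=0.594, a0=6.274; τ=−ln(0.3871)/6.274=0.151 → t=0.440; u2·a0=0.1302·6.274=0.817 ≤ a1=3.650 → R1 fires; Y=1 G=10 A=5
Draw 5: a1=1.825, a2=1.290, a3=0.740, a4=0.297, a0=4.152; τ=−ln(0.4965)/4.152=0.169 → t=0.608; u2·a0=0.9788·4.152=4.064; a1+…+a3=3.855 < 4.064 ≤ a1+…+a4=4.152 → R4 fires; Y=0 G=12 A=5
Draw 6: a1=0.000, a2=1.290, a3=0.740, a4=0.000, a0=2.030; τ=−ln(0.5644)/2.030=0.282 → t=0.890; u2·a0=0.0518·2.030=0.105; a1=0.000 < 0.105 ≤ a1+a2=1.290 → R2 fires; Y=2 G=14 A=4
Draw 7: a1=2.920, a2=1.032, a3=0.592, a4=0.594, a0=5.138; τ=−ln(0.1169)/5.138=0.418 → t=1.308; u2·a0=0.4933·5.138=2.535 ≤ a1=2.920 → R1 fires; Y=1 G=15 A=4
Draw 8: a1=1.460, a2=1.032, a3=0.592, a4=0.297, a0=3.381; τ=−ln(0.5355)/3.381=0.185 → t=1.492; u2·a0=0.3303·3.381=1.117 ≤ a1=1.460 → R1 fires; Y=0 G=16 A=4
Draw 9: a1=0.000, a2=1.032, a3=0.592, a4=0.000, a0=1.624; τ=−ln(0.0530)/1.624=1.809 → t=3.301; u2·a0=0.0737·1.624=0.120; a1=0.000 < 0.120 ≤ a1+a2=1.032 → R2 fires; Y=2 G=18 A=3
Draw 10: a1=2.190, a2=0.774, a3=0.444, a4=0.594, a0=4.002; τ=−ln(0.5704)/4.002=0.140 → t=3.441; u2·a0=0.1393·4.002=0.557 ≤ a1=2.190 → R1 fires; Y=1 G=19 A=3
Draw 11: a1=1.095, a2=0.774, a3=0.444, a4=0.297, a0=2.610; τ=−ln(0.5264)/2.610=0.246 → t=3.687; u2·a0=0.7323·2.610=1.911; a1+a2=1.869 < 1.911 ≤ a1+…+a3=2.313 → R3 fires; Y=2 G=19 A=3
Draw 12: a1=2.190, a2=0.774, a3=0.444, a4=0.594, a0=4.002; τ=−ln(0.9478)/4.002=0.013 → t=3.701; u2·a0=0.8719·4.002=3.489; a1+…+a3=3.408 < 3.489 ≤ a1+…+a4=4.002 → R4 fires; Y=1 G=21 A=3
Draw 13: a1=1.095, a2=0.774, a3=0.444, a4=0.297, a0=2.610; τ=−ln(0.6454)/2.610=0.168 → t=3.869 > T=3.79: stop.
Read off Y at T=3.79: 1

Y at T = 1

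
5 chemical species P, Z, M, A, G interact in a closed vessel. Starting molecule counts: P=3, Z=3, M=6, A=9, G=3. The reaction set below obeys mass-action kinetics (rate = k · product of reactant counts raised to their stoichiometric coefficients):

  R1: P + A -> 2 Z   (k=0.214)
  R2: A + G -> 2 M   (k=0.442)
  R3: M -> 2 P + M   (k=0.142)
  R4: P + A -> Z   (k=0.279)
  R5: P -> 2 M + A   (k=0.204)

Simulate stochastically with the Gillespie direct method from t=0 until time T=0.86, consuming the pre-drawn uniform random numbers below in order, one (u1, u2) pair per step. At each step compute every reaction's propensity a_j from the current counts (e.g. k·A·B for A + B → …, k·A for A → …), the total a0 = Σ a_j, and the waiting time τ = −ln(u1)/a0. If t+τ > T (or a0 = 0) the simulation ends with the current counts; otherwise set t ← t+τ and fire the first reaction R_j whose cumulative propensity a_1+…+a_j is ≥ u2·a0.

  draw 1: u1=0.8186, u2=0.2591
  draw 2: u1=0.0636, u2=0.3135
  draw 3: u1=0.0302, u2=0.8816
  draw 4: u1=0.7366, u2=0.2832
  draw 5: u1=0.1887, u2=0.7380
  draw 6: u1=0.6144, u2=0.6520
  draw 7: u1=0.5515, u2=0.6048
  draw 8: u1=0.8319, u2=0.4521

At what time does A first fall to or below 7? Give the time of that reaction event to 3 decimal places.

t=0.000: P=3 Z=3 M=6 A=9 G=3
Draw 1: a1=5.778, a2=11.934, a3=0.852, a4=7.533, a5=0.612, a0=26.709; τ=−ln(0.8186)/26.709=0.007 → t=0.007; u2·a0=0.2591·26.709=6.920; a1=5.778 < 6.920 ≤ a1+a2=17.712 → R2 fires; P=3 Z=3 M=8 A=8 G=2
Draw 2: a1=5.136, a2=7.072, a3=1.136, a4=6.696, a5=0.612, a0=20.652; τ=−ln(0.0636)/20.652=0.133 → t=0.141; u2·a0=0.3135·20.652=6.474; a1=5.136 < 6.474 ≤ a1+a2=12.208 → R2 fires; P=3 Z=3 M=10 A=7 G=1
Draw 3: a1=4.494, a2=3.094, a3=1.420, a4=5.859, a5=0.612, a0=15.479; τ=−ln(0.0302)/15.479=0.226 → t=0.367; u2·a0=0.8816·15.479=13.646; a1+…+a3=9.008 < 13.646 ≤ a1+…+a4=14.867 → R4 fires; P=2 Z=4 M=10 A=6 G=1
Draw 4: a1=2.568, a2=2.652, a3=1.420, a4=3.348, a5=0.408, a0=10.396; τ=−ln(0.7366)/10.396=0.029 → t=0.396; u2·a0=0.2832·10.396=2.944; a1=2.568 < 2.944 ≤ a1+a2=5.220 → R2 fires; P=2 Z=4 M=12 A=5 G=0
Draw 5: a1=2.140, a2=0.000, a3=1.704, a4=2.790, a5=0.408, a0=7.042; τ=−ln(0.1887)/7.042=0.237 → t=0.633; u2·a0=0.7380·7.042=5.197; a1+…+a3=3.844 < 5.197 ≤ a1+…+a4=6.634 → R4 fires; P=1 Z=5 M=12 A=4 G=0
Draw 6: a1=0.856, a2=0.000, a3=1.704, a4=1.116, a5=0.204, a0=3.880; τ=−ln(0.6144)/3.880=0.126 → t=0.759; u2·a0=0.6520·3.880=2.530; a1+a2=0.856 < 2.530 ≤ a1+…+a3=2.560 → R3 fires; P=3 Z=5 M=12 A=4 G=0
Draw 7: a1=2.568, a2=0.000, a3=1.704, a4=3.348, a5=0.612, a0=8.232; τ=−ln(0.5515)/8.232=0.072 → t=0.831; u2·a0=0.6048·8.232=4.979; a1+…+a3=4.272 < 4.979 ≤ a1+…+a4=7.620 → R4 fires; P=2 Z=6 M=12 A=3 G=0
Draw 8: a1=1.284, a2=0.000, a3=1.704, a4=1.674, a5=0.408, a0=5.070; τ=−ln(0.8319)/5.070=0.036 → t=0.867 > T=0.86: stop.
A first becomes ≤ 7 when it reaches 7 at the event at t=0.141.

Threshold first reached at t = 0.141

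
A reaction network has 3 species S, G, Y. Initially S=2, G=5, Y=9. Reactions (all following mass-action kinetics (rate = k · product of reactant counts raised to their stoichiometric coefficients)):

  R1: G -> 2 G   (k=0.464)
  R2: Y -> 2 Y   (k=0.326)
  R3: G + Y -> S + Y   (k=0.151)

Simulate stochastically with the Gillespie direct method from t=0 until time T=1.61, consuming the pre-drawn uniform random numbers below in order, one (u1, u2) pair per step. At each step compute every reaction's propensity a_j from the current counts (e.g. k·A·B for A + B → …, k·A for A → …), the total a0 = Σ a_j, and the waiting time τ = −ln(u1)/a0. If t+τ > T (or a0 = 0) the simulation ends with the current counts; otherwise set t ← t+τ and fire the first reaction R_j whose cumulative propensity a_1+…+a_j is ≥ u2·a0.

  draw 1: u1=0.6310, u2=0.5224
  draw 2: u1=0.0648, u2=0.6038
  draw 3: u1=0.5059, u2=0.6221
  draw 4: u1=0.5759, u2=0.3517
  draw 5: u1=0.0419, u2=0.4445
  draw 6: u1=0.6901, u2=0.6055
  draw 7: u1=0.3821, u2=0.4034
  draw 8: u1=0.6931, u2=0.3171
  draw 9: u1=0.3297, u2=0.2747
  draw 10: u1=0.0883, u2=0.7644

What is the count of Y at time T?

t=0.000: S=2 G=5 Y=9
Draw 1: a1=2.320, a2=2.934, a3=6.795, a0=12.049; τ=−ln(0.6310)/12.049=0.038 → t=0.038; u2·a0=0.5224·12.049=6.294; a1+a2=5.254 < 6.294 ≤ a1+…+a3=12.049 → R3 fires; S=3 G=4 Y=9
Draw 2: a1=1.856, a2=2.934, a3=5.436, a0=10.226; τ=−ln(0.0648)/10.226=0.268 → t=0.306; u2·a0=0.6038·10.226=6.174; a1+a2=4.790 < 6.174 ≤ a1+…+a3=10.226 → R3 fires; S=4 G=3 Y=9
Draw 3: a1=1.392, a2=2.934, a3=4.077, a0=8.403; τ=−ln(0.5059)/8.403=0.081 → t=0.387; u2·a0=0.6221·8.403=5.228; a1+a2=4.326 < 5.228 ≤ a1+…+a3=8.403 → R3 fires; S=5 G=2 Y=9
Draw 4: a1=0.928, a2=2.934, a3=2.718, a0=6.580; τ=−ln(0.5759)/6.580=0.084 → t=0.471; u2·a0=0.3517·6.580=2.314; a1=0.928 < 2.314 ≤ a1+a2=3.862 → R2 fires; S=5 G=2 Y=10
Draw 5: a1=0.928, a2=3.260, a3=3.020, a0=7.208; τ=−ln(0.0419)/7.208=0.440 → t=0.911; u2·a0=0.4445·7.208=3.204; a1=0.928 < 3.204 ≤ a1+a2=4.188 → R2 fires; S=5 G=2 Y=11
Draw 6: a1=0.928, a2=3.586, a3=3.322, a0=7.836; τ=−ln(0.6901)/7.836=0.047 → t=0.958; u2·a0=0.6055·7.836=4.745; a1+a2=4.514 < 4.745 ≤ a1+…+a3=7.836 → R3 fires; S=6 G=1 Y=11
Draw 7: a1=0.464, a2=3.586, a3=1.661, a0=5.711; τ=−ln(0.3821)/5.711=0.168 → t=1.127; u2·a0=0.4034·5.711=2.304; a1=0.464 < 2.304 ≤ a1+a2=4.050 → R2 fires; S=6 G=1 Y=12
Draw 8: a1=0.464, a2=3.912, a3=1.812, a0=6.188; τ=−ln(0.6931)/6.188=0.059 → t=1.186; u2·a0=0.3171·6.188=1.962; a1=0.464 < 1.962 ≤ a1+a2=4.376 → R2 fires; S=6 G=1 Y=13
Draw 9: a1=0.464, a2=4.238, a3=1.963, a0=6.665; τ=−ln(0.3297)/6.665=0.166 → t=1.352; u2·a0=0.2747·6.665=1.831; a1=0.464 < 1.831 ≤ a1+a2=4.702 → R2 fires; S=6 G=1 Y=14
Draw 10: a1=0.464, a2=4.564, a3=2.114, a0=7.142; τ=−ln(0.0883)/7.142=0.340 → t=1.692 > T=1.61: stop.
Read off Y at T=1.61: 14

Y at T = 14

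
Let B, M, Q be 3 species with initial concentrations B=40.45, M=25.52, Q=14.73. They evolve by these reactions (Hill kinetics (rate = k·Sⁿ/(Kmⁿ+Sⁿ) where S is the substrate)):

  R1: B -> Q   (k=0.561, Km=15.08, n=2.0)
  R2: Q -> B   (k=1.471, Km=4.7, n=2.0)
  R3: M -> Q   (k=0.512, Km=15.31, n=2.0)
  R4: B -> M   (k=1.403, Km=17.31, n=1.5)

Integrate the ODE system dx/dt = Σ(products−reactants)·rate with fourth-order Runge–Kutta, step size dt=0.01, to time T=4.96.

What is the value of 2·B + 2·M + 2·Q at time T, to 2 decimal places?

Value at T = 161.40

Check how each reaction changes W = 2·B + 2·M + 2·Q (weight of products minus weight of reactants):
R1: B -> Q: (2·1) − (2·1) = 2 − 2 = 0
R2: Q -> B: (2·1) − (2·1) = 2 − 2 = 0
R3: M -> Q: (2·1) − (2·1) = 2 − 2 = 0
R4: B -> M: (2·1) − (2·1) = 2 − 2 = 0
Every reaction leaves W unchanged, so W is conserved and no simulation is needed: W(T) = W(0) = 2·40.45 + 2·25.52 + 2·14.73 = 161.40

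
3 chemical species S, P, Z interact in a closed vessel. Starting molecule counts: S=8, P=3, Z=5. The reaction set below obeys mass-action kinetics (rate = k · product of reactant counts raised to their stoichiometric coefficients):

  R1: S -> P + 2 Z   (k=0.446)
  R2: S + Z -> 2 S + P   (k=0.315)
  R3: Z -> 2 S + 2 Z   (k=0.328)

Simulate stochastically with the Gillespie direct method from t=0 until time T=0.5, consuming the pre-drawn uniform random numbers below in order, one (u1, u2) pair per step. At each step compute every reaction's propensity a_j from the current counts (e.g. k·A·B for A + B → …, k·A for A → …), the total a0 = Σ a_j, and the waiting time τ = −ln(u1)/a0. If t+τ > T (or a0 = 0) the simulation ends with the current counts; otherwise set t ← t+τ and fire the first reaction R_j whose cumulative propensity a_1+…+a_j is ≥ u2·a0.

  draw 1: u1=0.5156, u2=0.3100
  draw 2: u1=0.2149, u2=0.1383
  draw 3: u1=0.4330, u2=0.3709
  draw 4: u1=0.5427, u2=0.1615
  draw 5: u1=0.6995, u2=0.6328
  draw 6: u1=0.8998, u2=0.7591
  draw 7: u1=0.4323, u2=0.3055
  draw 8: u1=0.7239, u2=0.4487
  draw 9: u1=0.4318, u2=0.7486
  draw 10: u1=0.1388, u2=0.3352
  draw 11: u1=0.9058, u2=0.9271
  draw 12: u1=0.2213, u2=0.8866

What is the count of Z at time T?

Z at T = 3

t=0.000: S=8 P=3 Z=5
Draw 1: a1=3.568, a2=12.600, a3=1.640, a0=17.808; τ=−ln(0.5156)/17.808=0.037 → t=0.037; u2·a0=0.3100·17.808=5.520; a1=3.568 < 5.520 ≤ a1+a2=16.168 → R2 fires; S=9 P=4 Z=4
Draw 2: a1=4.014, a2=11.340, a3=1.312, a0=16.666; τ=−ln(0.2149)/16.666=0.092 → t=0.129; u2·a0=0.1383·16.666=2.305 ≤ a1=4.014 → R1 fires; S=8 P=5 Z=6
Draw 3: a1=3.568, a2=15.120, a3=1.968, a0=20.656; τ=−ln(0.4330)/20.656=0.041 → t=0.170; u2·a0=0.3709·20.656=7.661; a1=3.568 < 7.661 ≤ a1+a2=18.688 → R2 fires; S=9 P=6 Z=5
Draw 4: a1=4.014, a2=14.175, a3=1.640, a0=19.829; τ=−ln(0.5427)/19.829=0.031 → t=0.201; u2·a0=0.1615·19.829=3.202 ≤ a1=4.014 → R1 fires; S=8 P=7 Z=7
Draw 5: a1=3.568, a2=17.640, a3=2.296, a0=23.504; τ=−ln(0.6995)/23.504=0.015 → t=0.216; u2·a0=0.6328·23.504=14.873; a1=3.568 < 14.873 ≤ a1+a2=21.208 → R2 fires; S=9 P=8 Z=6
Draw 6: a1=4.014, a2=17.010, a3=1.968, a0=22.992; τ=−ln(0.8998)/22.992=0.005 → t=0.221; u2·a0=0.7591·22.992=17.453; a1=4.014 < 17.453 ≤ a1+a2=21.024 → R2 fires; S=10 P=9 Z=5
Draw 7: a1=4.460, a2=15.750, a3=1.640, a0=21.850; τ=−ln(0.4323)/21.850=0.038 → t=0.259; u2·a0=0.3055·21.850=6.675; a1=4.460 < 6.675 ≤ a1+a2=20.210 → R2 fires; S=11 P=10 Z=4
Draw 8: a1=4.906, a2=13.860, a3=1.312, a0=20.078; τ=−ln(0.7239)/20.078=0.016 → t=0.275; u2·a0=0.4487·20.078=9.009; a1=4.906 < 9.009 ≤ a1+a2=18.766 → R2 fires; S=12 P=11 Z=3
Draw 9: a1=5.352, a2=11.340, a3=0.984, a0=17.676; τ=−ln(0.4318)/17.676=0.048 → t=0.323; u2·a0=0.7486·17.676=13.232; a1=5.352 < 13.232 ≤ a1+a2=16.692 → R2 fires; S=13 P=12 Z=2
Draw 10: a1=5.798, a2=8.190, a3=0.656, a0=14.644; τ=−ln(0.1388)/14.644=0.135 → t=0.457; u2·a0=0.3352·14.644=4.909 ≤ a1=5.798 → R1 fires; S=12 P=13 Z=4
Draw 11: a1=5.352, a2=15.120, a3=1.312, a0=21.784; τ=−ln(0.9058)/21.784=0.005 → t=0.462; u2·a0=0.9271·21.784=20.196; a1=5.352 < 20.196 ≤ a1+a2=20.472 → R2 fires; S=13 P=14 Z=3
Draw 12: a1=5.798, a2=12.285, a3=0.984, a0=19.067; τ=−ln(0.2213)/19.067=0.079 → t=0.541 > T=0.5: stop.
Read off Z at T=0.5: 3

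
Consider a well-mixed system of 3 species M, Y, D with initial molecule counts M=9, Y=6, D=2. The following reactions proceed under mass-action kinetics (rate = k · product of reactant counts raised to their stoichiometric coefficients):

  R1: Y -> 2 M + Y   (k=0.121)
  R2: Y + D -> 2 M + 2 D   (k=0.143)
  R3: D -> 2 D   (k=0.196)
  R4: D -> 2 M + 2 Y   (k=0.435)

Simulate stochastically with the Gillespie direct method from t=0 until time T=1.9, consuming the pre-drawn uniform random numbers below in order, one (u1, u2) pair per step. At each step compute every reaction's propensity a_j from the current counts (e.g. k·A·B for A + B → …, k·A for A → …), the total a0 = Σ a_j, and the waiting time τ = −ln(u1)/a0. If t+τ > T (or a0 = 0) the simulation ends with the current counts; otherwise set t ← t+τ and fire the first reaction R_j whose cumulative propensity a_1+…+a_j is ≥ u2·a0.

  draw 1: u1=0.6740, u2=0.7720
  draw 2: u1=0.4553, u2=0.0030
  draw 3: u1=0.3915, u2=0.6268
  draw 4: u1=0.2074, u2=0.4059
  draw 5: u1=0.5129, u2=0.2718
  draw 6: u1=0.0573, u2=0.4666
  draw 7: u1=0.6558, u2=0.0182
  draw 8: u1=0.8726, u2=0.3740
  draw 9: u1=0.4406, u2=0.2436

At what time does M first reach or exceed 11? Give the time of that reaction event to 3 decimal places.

Threshold first reached at t = 0.107

t=0.000: M=9 Y=6 D=2
Draw 1: a1=0.726, a2=1.716, a3=0.392, a4=0.870, a0=3.704; τ=−ln(0.6740)/3.704=0.107 → t=0.107; u2·a0=0.7720·3.704=2.859; a1+…+a3=2.834 < 2.859 ≤ a1+…+a4=3.704 → R4 fires; M=11 Y=8 D=1
Draw 2: a1=0.968, a2=1.144, a3=0.196, a4=0.435, a0=2.743; τ=−ln(0.4553)/2.743=0.287 → t=0.393; u2·a0=0.0030·2.743=0.008 ≤ a1=0.968 → R1 fires; M=13 Y=8 D=1
Draw 3: a1=0.968, a2=1.144, a3=0.196, a4=0.435, a0=2.743; τ=−ln(0.3915)/2.743=0.342 → t=0.735; u2·a0=0.6268·2.743=1.719; a1=0.968 < 1.719 ≤ a1+a2=2.112 → R2 fires; M=15 Y=7 D=2
Draw 4: a1=0.847, a2=2.002, a3=0.392, a4=0.870, a0=4.111; τ=−ln(0.2074)/4.111=0.383 → t=1.118; u2·a0=0.4059·4.111=1.669; a1=0.847 < 1.669 ≤ a1+a2=2.849 → R2 fires; M=17 Y=6 D=3
Draw 5: a1=0.726, a2=2.574, a3=0.588, a4=1.305, a0=5.193; τ=−ln(0.5129)/5.193=0.129 → t=1.246; u2·a0=0.2718·5.193=1.411; a1=0.726 < 1.411 ≤ a1+a2=3.300 → R2 fires; M=19 Y=5 D=4
Draw 6: a1=0.605, a2=2.860, a3=0.784, a4=1.740, a0=5.989; τ=−ln(0.0573)/5.989=0.477 → t=1.724; u2·a0=0.4666·5.989=2.794; a1=0.605 < 2.794 ≤ a1+a2=3.465 → R2 fires; M=21 Y=4 D=5
Draw 7: a1=0.484, a2=2.860, a3=0.980, a4=2.175, a0=6.499; τ=−ln(0.6558)/6.499=0.065 → t=1.789; u2·a0=0.0182·6.499=0.118 ≤ a1=0.484 → R1 fires; M=23 Y=4 D=5
Draw 8: a1=0.484, a2=2.860, a3=0.980, a4=2.175, a0=6.499; τ=−ln(0.8726)/6.499=0.021 → t=1.810; u2·a0=0.3740·6.499=2.431; a1=0.484 < 2.431 ≤ a1+a2=3.344 → R2 fires; M=25 Y=3 D=6
Draw 9: a1=0.363, a2=2.574, a3=1.176, a4=2.610, a0=6.723; τ=−ln(0.4406)/6.723=0.122 → t=1.932 > T=1.9: stop.
M first becomes ≥ 11 when it reaches 11 at the event at t=0.107.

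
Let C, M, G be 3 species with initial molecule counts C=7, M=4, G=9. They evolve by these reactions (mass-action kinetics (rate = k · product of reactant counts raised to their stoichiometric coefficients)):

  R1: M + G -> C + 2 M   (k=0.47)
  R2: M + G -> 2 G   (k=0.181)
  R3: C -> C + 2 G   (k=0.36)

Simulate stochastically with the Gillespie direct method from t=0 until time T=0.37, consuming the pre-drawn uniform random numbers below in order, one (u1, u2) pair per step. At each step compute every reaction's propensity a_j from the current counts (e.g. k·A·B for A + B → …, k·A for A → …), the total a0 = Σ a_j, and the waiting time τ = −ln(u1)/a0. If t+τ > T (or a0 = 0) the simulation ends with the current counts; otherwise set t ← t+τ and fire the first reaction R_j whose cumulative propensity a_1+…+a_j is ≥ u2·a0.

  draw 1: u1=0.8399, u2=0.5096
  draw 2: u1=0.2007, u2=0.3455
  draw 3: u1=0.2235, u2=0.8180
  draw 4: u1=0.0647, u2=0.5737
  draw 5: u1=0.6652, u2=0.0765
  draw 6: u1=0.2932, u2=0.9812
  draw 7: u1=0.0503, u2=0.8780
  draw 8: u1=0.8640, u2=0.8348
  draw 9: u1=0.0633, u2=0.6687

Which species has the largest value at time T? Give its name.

Dominant species at T: C

t=0.000: C=7 M=4 G=9
Draw 1: a1=16.920, a2=6.516, a3=2.520, a0=25.956; τ=−ln(0.8399)/25.956=0.007 → t=0.007; u2·a0=0.5096·25.956=13.227 ≤ a1=16.920 → R1 fires; C=8 M=5 G=8
Draw 2: a1=18.800, a2=7.240, a3=2.880, a0=28.920; τ=−ln(0.2007)/28.920=0.056 → t=0.062; u2·a0=0.3455·28.920=9.992 ≤ a1=18.800 → R1 fires; C=9 M=6 G=7
Draw 3: a1=19.740, a2=7.602, a3=3.240, a0=30.582; τ=−ln(0.2235)/30.582=0.049 → t=0.111; u2·a0=0.8180·30.582=25.016; a1=19.740 < 25.016 ≤ a1+a2=27.342 → R2 fires; C=9 M=5 G=8
Draw 4: a1=18.800, a2=7.240, a3=3.240, a0=29.280; τ=−ln(0.0647)/29.280=0.094 → t=0.205; u2·a0=0.5737·29.280=16.798 ≤ a1=18.800 → R1 fires; C=10 M=6 G=7
Draw 5: a1=19.740, a2=7.602, a3=3.600, a0=30.942; τ=−ln(0.6652)/30.942=0.013 → t=0.218; u2·a0=0.0765·30.942=2.367 ≤ a1=19.740 → R1 fires; C=11 M=7 G=6
Draw 6: a1=19.740, a2=7.602, a3=3.960, a0=31.302; τ=−ln(0.2932)/31.302=0.039 → t=0.257; u2·a0=0.9812·31.302=30.714; a1+a2=27.342 < 30.714 ≤ a1+…+a3=31.302 → R3 fires; C=11 M=7 G=8
Draw 7: a1=26.320, a2=10.136, a3=3.960, a0=40.416; τ=−ln(0.0503)/40.416=0.074 → t=0.331; u2·a0=0.8780·40.416=35.485; a1=26.320 < 35.485 ≤ a1+a2=36.456 → R2 fires; C=11 M=6 G=9
Draw 8: a1=25.380, a2=9.774, a3=3.960, a0=39.114; τ=−ln(0.8640)/39.114=0.004 → t=0.335; u2·a0=0.8348·39.114=32.652; a1=25.380 < 32.652 ≤ a1+a2=35.154 → R2 fires; C=11 M=5 G=10
Draw 9: a1=23.500, a2=9.050, a3=3.960, a0=36.510; τ=−ln(0.0633)/36.510=0.076 → t=0.410 > T=0.37: stop.
At T=0.37: C=11 M=5 G=10; the largest is C.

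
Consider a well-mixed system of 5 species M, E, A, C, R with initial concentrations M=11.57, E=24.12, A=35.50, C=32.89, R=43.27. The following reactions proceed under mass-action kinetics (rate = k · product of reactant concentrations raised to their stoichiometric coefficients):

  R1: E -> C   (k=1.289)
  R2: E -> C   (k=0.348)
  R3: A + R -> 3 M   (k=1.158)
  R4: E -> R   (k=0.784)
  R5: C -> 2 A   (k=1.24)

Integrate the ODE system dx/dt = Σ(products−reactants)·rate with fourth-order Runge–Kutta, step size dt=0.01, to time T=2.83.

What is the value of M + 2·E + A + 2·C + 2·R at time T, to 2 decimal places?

Value at T = 247.63

Check how each reaction changes W = M + 2·E + A + 2·C + 2·R (weight of products minus weight of reactants):
R1: E -> C: (2·1) − (2·1) = 2 − 2 = 0
R2: E -> C: (2·1) − (2·1) = 2 − 2 = 0
R3: A + R -> 3 M: (1·3) − (1·1 + 2·1) = 3 − 3 = 0
R4: E -> R: (2·1) − (2·1) = 2 − 2 = 0
R5: C -> 2 A: (1·2) − (2·1) = 2 − 2 = 0
Every reaction leaves W unchanged, so W is conserved and no simulation is needed: W(T) = W(0) = 11.57 + 2·24.12 + 35.50 + 2·32.89 + 2·43.27 = 247.63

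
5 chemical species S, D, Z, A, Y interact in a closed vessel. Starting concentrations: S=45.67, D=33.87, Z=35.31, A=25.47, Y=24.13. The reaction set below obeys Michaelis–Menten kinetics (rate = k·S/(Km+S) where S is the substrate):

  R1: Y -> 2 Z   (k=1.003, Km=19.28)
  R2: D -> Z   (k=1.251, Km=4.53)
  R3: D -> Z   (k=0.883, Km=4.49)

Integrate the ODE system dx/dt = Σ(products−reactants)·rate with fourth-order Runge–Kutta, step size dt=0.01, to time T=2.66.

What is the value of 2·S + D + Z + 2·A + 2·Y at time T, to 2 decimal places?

Check how each reaction changes W = 2·S + D + Z + 2·A + 2·Y (weight of products minus weight of reactants):
R1: Y -> 2 Z: (1·2) − (2·1) = 2 − 2 = 0
R2: D -> Z: (1·1) − (1·1) = 1 − 1 = 0
R3: D -> Z: (1·1) − (1·1) = 1 − 1 = 0
Every reaction leaves W unchanged, so W is conserved and no simulation is needed: W(T) = W(0) = 2·45.67 + 33.87 + 35.31 + 2·25.47 + 2·24.13 = 259.72

Value at T = 259.72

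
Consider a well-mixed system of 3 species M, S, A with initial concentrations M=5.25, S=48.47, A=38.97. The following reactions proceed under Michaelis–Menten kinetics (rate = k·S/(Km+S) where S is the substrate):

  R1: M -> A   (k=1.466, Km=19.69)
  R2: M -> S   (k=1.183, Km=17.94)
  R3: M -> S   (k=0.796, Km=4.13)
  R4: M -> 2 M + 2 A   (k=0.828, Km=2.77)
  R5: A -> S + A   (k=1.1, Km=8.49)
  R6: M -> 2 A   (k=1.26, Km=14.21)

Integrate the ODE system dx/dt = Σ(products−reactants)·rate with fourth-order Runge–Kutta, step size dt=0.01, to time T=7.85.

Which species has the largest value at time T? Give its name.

Dominant species at T: S

RK4 with dt=0.01: 785 steps to T=7.85. Trajectory (selected grid times):
t=0.00: M=5.25 S=48.47 A=38.97
t=0.87: M=4.58 S=49.86 A=40.71
t=1.74: M=3.98 S=51.20 A=42.32
t=2.62: M=3.46 S=52.52 A=43.81
t=3.49: M=3.00 S=53.78 A=45.17
t=4.36: M=2.61 S=55.01 A=46.42
t=5.23: M=2.26 S=56.20 A=47.55
t=6.11: M=1.96 S=57.37 A=48.59
t=6.98: M=1.71 S=58.49 A=49.52
t=7.85: M=1.49 S=59.59 A=50.37
At T=7.85: M=1.49 S=59.59 A=50.37; the largest is S.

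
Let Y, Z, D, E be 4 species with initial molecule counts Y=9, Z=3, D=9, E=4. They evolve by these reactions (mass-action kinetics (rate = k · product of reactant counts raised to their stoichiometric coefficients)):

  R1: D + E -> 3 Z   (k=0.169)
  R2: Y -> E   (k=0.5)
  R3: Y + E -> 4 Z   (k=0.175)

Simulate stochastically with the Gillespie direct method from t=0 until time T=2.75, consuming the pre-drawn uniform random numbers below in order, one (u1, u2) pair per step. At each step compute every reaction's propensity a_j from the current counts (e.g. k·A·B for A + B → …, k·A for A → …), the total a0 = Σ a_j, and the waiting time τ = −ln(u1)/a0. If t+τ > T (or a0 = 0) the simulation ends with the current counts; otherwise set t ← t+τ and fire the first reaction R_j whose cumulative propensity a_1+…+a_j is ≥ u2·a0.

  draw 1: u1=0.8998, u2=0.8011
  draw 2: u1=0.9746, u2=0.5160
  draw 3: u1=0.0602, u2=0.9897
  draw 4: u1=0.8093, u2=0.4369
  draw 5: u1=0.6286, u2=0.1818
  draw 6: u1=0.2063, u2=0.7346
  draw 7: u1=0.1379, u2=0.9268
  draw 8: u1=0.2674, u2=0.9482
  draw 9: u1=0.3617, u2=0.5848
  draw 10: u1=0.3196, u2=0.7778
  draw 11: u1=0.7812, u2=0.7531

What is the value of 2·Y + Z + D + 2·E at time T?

Check how each reaction changes W = 2·Y + Z + D + 2·E (weight of products minus weight of reactants):
R1: D + E -> 3 Z: (1·3) − (1·1 + 2·1) = 3 − 3 = 0
R2: Y -> E: (2·1) − (2·1) = 2 − 2 = 0
R3: Y + E -> 4 Z: (1·4) − (2·1 + 2·1) = 4 − 4 = 0
Every reaction leaves W unchanged, so W is conserved and no simulation is needed: W(T) = W(0) = 2·9 + 3 + 9 + 2·4 = 38

Value at T = 38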